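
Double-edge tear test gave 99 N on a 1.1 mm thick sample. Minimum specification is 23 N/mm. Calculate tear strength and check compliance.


Tear strength = 99 / 1.1 = 90.0 N/mm
Required minimum = 23 N/mm
Compliant: Yes


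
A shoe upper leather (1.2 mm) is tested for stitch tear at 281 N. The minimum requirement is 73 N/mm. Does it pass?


STS = 234.2 N/mm
Passes: Yes


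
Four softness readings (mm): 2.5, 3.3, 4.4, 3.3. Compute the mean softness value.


Sum = 2.5 + 3.3 + 4.4 + 3.3
Mean = 13.5 / 4 = 3.38 mm


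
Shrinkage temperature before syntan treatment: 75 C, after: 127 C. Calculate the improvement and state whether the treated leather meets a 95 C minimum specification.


Improvement = 52 C
Meets 95 C spec: Yes


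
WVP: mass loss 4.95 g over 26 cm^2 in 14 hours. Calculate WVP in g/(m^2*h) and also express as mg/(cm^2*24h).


WVP = 4.95 / (26 x 14) x 10000 = 135.99 g/(m^2*h)
Mass loss in mg = 4.95 x 1000 = 4950 mg
Per cm^2 per 24h in mg: 4950 x 24 / (26 x 14) = 118800 / 364 = 326.37 mg/(cm^2*24h)


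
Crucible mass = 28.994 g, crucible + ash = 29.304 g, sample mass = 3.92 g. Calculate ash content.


Ash mass = 0.310 g
Ash content = 7.91%

Ash mass = 29.304 - 28.994 = 0.310 g
Ash% = 0.310 / 3.92 x 100 = 7.91%


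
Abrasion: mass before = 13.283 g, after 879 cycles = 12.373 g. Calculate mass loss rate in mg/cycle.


1.035 mg/cycle

Mass loss = 13.283 - 12.373 = 0.910 g
Rate = 0.910 / 879 x 1000 = 1.035 mg/cycle


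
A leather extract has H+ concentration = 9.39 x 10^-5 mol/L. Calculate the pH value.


pH = 4.03


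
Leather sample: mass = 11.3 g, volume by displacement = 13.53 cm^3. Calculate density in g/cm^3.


0.835 g/cm^3

Density = mass / volume
Density = 11.3 / 13.53 = 0.835 g/cm^3


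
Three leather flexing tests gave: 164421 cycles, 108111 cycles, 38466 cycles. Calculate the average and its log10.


Average = 103666 cycles
log10 = 5.02


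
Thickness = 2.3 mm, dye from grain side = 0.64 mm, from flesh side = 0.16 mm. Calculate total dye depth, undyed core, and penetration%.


Total dyed = 0.80 mm
Undyed core = 1.50 mm
Penetration = 34.8%


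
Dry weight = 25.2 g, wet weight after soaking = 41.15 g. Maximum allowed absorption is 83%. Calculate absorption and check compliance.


Absorption = 63.3%
Compliant: Yes

WA = (41.15 - 25.2) / 25.2 x 100 = 63.3%
Maximum allowed: 83%
Compliant: Yes


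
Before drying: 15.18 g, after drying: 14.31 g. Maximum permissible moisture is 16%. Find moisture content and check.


MC = (15.18 - 14.31) / 15.18 x 100 = 5.7%
Maximum: 16%
Acceptable: Yes


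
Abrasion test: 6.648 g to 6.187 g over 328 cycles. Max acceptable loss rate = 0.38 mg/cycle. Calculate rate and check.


Loss = 6.648 - 6.187 = 0.461 g
Rate = 0.461 g / 328 cycles x 1000 = 1.405 mg/cycle
Max = 0.38 mg/cycle
Passes: No


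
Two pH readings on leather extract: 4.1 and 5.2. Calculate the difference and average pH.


Difference = 1.1
Average pH = 4.65

Difference = |4.1 - 5.2| = 1.1
Average = (4.1 + 5.2) / 2 = 4.65


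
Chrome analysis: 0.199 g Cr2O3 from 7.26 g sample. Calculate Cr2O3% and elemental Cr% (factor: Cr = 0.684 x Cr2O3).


Cr2O3 = 2.74%
Cr = 1.87%

Cr2O3% = 0.199 / 7.26 x 100 = 2.74%
Cr% = 2.74 x 0.684 = 1.87%


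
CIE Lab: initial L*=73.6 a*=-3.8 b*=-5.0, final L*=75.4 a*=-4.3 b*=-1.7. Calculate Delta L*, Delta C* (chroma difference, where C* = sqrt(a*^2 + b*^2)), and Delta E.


Delta L* = 1.8
Delta C* = -1.66
Delta E = 3.79


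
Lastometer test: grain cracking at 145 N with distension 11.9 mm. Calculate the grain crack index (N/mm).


Grain crack index = force / distension
Index = 145 / 11.9 = 12.2 N/mm


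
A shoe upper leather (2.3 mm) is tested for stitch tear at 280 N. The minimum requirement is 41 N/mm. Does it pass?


STS = 121.7 N/mm
Passes: Yes

STS = 280 / 2.3 = 121.7 N/mm
Minimum required: 41 N/mm
Passes: Yes


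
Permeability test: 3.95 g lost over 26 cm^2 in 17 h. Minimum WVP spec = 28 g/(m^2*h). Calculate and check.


WVP = 89.37 g/(m^2*h)
Meets specification: Yes


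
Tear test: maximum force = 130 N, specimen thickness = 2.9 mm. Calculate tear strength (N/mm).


Tear strength = force / thickness
Tear = 130 / 2.9 = 44.8 N/mm


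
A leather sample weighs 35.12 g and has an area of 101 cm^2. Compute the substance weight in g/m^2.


Substance weight = mass / area x 10000
SW = 35.12 / 101 x 10000
SW = 3477.2 g/m^2


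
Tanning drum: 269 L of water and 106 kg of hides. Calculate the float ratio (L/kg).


Float ratio = water / hide weight
Ratio = 269 / 106 = 2.5


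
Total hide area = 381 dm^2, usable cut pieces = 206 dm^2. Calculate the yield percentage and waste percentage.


Yield = 54.1%
Waste = 45.9%

Yield = 206 / 381 x 100 = 54.1%
Waste = 381 - 206 = 175 dm^2
Waste% = 100 - 54.1 = 45.9%


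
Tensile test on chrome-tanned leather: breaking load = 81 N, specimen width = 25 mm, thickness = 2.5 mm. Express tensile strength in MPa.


Cross-section = 25 x 2.5 = 62.5 mm^2
TS = 81 / 62.5 = 1.30 MPa
(1 N/mm^2 = 1 MPa)


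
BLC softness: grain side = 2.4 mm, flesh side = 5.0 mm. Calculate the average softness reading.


3.70 mm

Average = (2.4 + 5.0) / 2
Average = 3.70 mm


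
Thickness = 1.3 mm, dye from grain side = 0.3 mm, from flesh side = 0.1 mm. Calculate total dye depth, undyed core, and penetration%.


Total dyed = 0.3 + 0.1 = 0.40 mm
Undyed core = 1.3 - 0.40 = 0.90 mm
Penetration = 0.40 / 1.3 x 100 = 30.8%


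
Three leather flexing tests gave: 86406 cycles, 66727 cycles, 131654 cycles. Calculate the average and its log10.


Average = (86406 + 66727 + 131654) / 3 = 94929 cycles
log10(94929) = 4.98


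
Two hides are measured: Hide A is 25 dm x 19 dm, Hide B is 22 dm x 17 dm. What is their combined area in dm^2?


849 dm^2

Hide A area = 25 x 19 = 475 dm^2
Hide B area = 22 x 17 = 374 dm^2
Total = 475 + 374 = 849 dm^2


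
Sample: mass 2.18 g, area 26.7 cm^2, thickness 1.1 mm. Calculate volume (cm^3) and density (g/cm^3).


Volume = 2.937 cm^3
Density = 0.742 g/cm^3

Thickness in cm = 1.1 / 10 = 0.11 cm
Volume = 26.7 x 0.11 = 2.937 cm^3
Density = 2.18 / 2.937 = 0.742 g/cm^3


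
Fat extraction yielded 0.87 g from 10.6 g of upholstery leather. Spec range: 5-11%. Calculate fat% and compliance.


Fat content = 8.2%
Compliant: Yes

Fat% = 0.87 / 10.6 x 100 = 8.2%
Spec range: 5-11%
Compliant: Yes


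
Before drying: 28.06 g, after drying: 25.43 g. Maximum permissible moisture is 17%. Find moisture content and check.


MC = (28.06 - 25.43) / 28.06 x 100 = 9.4%
Maximum: 17%
Acceptable: Yes


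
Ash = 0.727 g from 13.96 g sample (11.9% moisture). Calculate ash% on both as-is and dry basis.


As-is ash% = 0.727 / 13.96 x 100 = 5.21%
Dry mass = 13.96 x (100 - 11.9) / 100 = 12.29876 g
Dry-basis ash% = 0.727 / 12.29876 x 100 = 5.91%


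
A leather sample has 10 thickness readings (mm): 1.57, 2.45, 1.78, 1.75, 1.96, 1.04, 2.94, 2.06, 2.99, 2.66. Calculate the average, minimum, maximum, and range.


Average = 2.12 mm
Min = 1.04 mm
Max = 2.99 mm
Range = 1.95 mm


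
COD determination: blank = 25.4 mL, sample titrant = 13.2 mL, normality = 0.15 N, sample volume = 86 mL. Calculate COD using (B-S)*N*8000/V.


170.2 mg/L


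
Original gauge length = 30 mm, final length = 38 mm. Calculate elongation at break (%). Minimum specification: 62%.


Elongation = 26.7%
Meets spec: No


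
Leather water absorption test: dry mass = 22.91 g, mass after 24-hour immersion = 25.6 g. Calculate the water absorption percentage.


11.7%

Water absorbed = 25.6 - 22.91 = 2.69 g
WA% = 2.69 / 22.91 x 100 = 11.7%


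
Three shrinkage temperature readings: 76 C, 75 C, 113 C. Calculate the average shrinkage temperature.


Average = (76 + 75 + 113) / 3
Average = 264 / 3 = 88.0 C


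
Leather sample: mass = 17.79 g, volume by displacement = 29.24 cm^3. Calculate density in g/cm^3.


Density = mass / volume
Density = 17.79 / 29.24 = 0.608 g/cm^3


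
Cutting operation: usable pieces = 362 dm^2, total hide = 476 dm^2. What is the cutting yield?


76.1%

Yield = usable / total x 100
Yield = 362 / 476 x 100 = 76.1%


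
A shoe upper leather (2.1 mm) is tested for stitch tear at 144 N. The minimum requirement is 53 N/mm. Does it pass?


STS = 144 / 2.1 = 68.6 N/mm
Minimum required: 53 N/mm
Passes: Yes


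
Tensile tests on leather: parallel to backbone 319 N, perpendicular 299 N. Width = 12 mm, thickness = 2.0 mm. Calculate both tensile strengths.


Area = 12 x 2.0 = 24.0 mm^2
TS (parallel) = 319 / 24.0 = 13.29 N/mm^2
TS (perpendicular) = 299 / 24.0 = 12.46 N/mm^2


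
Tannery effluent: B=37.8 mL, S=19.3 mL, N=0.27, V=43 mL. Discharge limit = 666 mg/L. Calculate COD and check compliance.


COD = 929.3 mg/L
Compliant: No

COD = (37.8 - 19.3) x 0.27 x 8000 / 43 = 929.3 mg/L
Limit: 666 mg/L
Compliant: No


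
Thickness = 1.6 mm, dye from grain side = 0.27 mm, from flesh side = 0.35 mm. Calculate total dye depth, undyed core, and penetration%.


Total dyed = 0.27 + 0.35 = 0.62 mm
Undyed core = 1.6 - 0.62 = 0.98 mm
Penetration = 0.62 / 1.6 x 100 = 38.8%


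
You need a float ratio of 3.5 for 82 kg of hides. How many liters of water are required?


Water = hide weight x target ratio
Water = 82 x 3.5 = 287.0 L


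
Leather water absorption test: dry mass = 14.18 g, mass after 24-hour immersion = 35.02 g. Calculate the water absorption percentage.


147.0%

Water absorbed = 35.02 - 14.18 = 20.84 g
WA% = 20.84 / 14.18 x 100 = 147.0%


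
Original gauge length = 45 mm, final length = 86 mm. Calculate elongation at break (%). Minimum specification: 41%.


Extension = 86 - 45 = 41 mm
Elongation = 41 / 45 x 100 = 91.1%
Minimum required: 41%
Meets specification: Yes


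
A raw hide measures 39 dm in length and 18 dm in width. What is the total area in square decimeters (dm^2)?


Area = length x width
Area = 39 x 18 = 702 dm^2


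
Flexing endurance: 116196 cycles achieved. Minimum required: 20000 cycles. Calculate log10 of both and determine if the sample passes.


Achieved: log10 = 5.07
Required: log10 = 4.30
Passes: Yes


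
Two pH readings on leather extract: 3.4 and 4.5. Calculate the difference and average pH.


Difference = 1.1
Average pH = 3.95

Difference = |3.4 - 4.5| = 1.1
Average = (3.4 + 4.5) / 2 = 3.95


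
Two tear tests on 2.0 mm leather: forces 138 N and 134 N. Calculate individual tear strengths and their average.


Tear 1 = 138 / 2.0 = 69.0 N/mm
Tear 2 = 134 / 2.0 = 67.0 N/mm
Average = (69.0 + 67.0) / 2 = 68.0 N/mm


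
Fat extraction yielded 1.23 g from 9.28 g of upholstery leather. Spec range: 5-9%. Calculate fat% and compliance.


Fat content = 13.3%
Compliant: No

Fat% = 1.23 / 9.28 x 100 = 13.3%
Spec range: 5-9%
Compliant: No


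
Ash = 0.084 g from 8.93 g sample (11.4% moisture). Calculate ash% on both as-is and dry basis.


As-is ash = 0.94%
Dry-basis ash = 1.06%

As-is ash% = 0.084 / 8.93 x 100 = 0.94%
Dry mass = 8.93 x (100 - 11.4) / 100 = 7.91198 g
Dry-basis ash% = 0.084 / 7.91198 x 100 = 1.06%


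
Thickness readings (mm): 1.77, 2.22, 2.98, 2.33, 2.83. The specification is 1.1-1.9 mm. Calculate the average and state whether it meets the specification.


Average = 2.43 mm
Within specification: No

Sum = 12.13
Average = 12.13 / 5 = 2.43 mm
Specification range: 1.1 to 1.9 mm
Within spec: No


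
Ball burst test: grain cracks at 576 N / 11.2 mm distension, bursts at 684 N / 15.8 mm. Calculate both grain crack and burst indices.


Crack index = 51.4 N/mm
Burst index = 43.3 N/mm

Crack index = 576 / 11.2 = 51.4 N/mm
Burst index = 684 / 15.8 = 43.3 N/mm


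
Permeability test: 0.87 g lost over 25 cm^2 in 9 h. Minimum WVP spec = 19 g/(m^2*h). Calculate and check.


WVP = 0.87 / (25 x 9) x 10000 = 38.67 g/(m^2*h)
Minimum: 19 g/(m^2*h)
Meets spec: Yes


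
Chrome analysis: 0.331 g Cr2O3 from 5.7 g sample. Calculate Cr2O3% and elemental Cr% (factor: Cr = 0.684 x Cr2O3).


Cr2O3 = 5.81%
Cr = 3.97%


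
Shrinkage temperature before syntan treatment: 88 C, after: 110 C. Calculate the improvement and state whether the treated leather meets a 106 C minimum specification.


Improvement = 110 - 88 = 22 C
Spec check: 110 C >= 106 C? Yes


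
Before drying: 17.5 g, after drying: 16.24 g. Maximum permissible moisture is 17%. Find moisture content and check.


MC = (17.5 - 16.24) / 17.5 x 100 = 7.2%
Maximum: 17%
Acceptable: Yes


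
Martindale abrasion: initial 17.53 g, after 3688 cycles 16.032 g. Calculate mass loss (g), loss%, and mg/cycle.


Loss = 17.53 - 16.032 = 1.498 g
Loss% = 1.498 / 17.53 x 100 = 8.55%
Rate = 1.498 / 3688 x 1000 = 0.406 mg/cycle


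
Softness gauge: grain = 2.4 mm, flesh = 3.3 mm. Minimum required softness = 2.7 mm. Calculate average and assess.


Average = (2.4 + 3.3) / 2 = 2.85 mm
Minimum = 2.7 mm
Meets requirement: Yes


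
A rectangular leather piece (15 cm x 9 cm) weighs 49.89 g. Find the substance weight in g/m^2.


3695.6 g/m^2

Area = 15 x 9 = 135 cm^2
SW = 49.89 / 135 x 10000 = 3695.6 g/m^2


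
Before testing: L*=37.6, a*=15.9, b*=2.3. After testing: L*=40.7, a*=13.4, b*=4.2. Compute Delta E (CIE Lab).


Delta E = 4.41


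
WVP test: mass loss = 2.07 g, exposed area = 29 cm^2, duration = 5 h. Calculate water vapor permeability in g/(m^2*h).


142.76 g/(m^2*h)

WVP = mass_loss / (area x time) x 10000
WVP = 2.07 / (29 x 5) x 10000
WVP = 2.07 / 145 x 10000 = 142.76 g/(m^2*h)


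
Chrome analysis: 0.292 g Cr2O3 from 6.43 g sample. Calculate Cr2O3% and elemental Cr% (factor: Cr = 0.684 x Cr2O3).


Cr2O3% = 0.292 / 6.43 x 100 = 4.54%
Cr% = 4.54 x 0.684 = 3.11%


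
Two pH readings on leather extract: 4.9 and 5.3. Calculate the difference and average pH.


Difference = |4.9 - 5.3| = 0.4
Average = (4.9 + 5.3) / 2 = 5.10


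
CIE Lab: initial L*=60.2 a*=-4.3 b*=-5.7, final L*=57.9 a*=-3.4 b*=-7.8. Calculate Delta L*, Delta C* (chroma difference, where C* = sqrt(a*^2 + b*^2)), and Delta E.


Delta L* = 57.9 - 60.2 = -2.3
C1* = sqrt((-4.3)^2 + (-5.7)^2) = 7.140
C2* = sqrt((-3.4)^2 + (-7.8)^2) = 8.509
Delta C* = 8.509 - 7.140 = 1.37
Delta E = sqrt((-2.3)^2 + (0.9)^2 + (-2.1)^2) = 3.24


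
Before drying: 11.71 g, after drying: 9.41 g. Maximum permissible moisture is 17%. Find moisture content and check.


MC = (11.71 - 9.41) / 11.71 x 100 = 19.6%
Maximum: 17%
Acceptable: No


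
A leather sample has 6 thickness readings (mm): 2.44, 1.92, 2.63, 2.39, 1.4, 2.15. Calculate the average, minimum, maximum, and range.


Average = 2.16 mm
Min = 1.4 mm
Max = 2.63 mm
Range = 1.23 mm

Sum = 12.93
Average = 12.93 / 6 = 2.16 mm
Minimum = 1.4 mm
Maximum = 2.63 mm
Range = 2.63 - 1.4 = 1.23 mm


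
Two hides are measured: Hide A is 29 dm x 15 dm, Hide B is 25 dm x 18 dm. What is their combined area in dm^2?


885 dm^2

Hide A area = 29 x 15 = 435 dm^2
Hide B area = 25 x 18 = 450 dm^2
Total = 435 + 450 = 885 dm^2


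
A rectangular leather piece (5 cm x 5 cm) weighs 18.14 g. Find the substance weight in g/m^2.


Area = 5 x 5 = 25 cm^2
SW = 18.14 / 25 x 10000 = 7256.0 g/m^2


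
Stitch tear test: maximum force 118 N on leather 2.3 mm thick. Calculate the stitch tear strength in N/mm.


Stitch tear strength = force / thickness
STS = 118 / 2.3 = 51.3 N/mm


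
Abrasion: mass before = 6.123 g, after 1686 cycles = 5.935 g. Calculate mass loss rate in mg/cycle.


0.112 mg/cycle

Mass loss = 6.123 - 5.935 = 0.188 g
Rate = 0.188 / 1686 x 1000 = 0.112 mg/cycle


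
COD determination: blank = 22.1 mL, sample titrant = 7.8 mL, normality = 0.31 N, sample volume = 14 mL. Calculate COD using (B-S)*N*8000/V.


2533.1 mg/L

COD = (22.1 - 7.8) x 0.31 x 8000 / 14
COD = 14.3 x 0.31 x 8000 / 14
COD = 2533.1 mg/L


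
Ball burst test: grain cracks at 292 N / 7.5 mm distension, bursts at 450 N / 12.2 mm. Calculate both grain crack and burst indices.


Crack index = 292 / 7.5 = 38.9 N/mm
Burst index = 450 / 12.2 = 36.9 N/mm


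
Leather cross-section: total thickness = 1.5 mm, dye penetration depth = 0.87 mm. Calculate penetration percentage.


Penetration% = 0.87 / 1.5 x 100
Penetration = 58.0%


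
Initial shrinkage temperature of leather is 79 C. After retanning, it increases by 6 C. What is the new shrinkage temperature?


85 C


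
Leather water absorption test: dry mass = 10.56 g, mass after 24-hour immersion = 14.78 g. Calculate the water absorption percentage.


Water absorbed = 14.78 - 10.56 = 4.22 g
WA% = 4.22 / 10.56 x 100 = 40.0%


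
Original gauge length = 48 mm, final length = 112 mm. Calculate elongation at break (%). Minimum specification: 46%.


Elongation = 133.3%
Meets spec: Yes


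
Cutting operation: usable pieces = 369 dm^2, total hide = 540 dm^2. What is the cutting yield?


68.3%

Yield = usable / total x 100
Yield = 369 / 540 x 100 = 68.3%


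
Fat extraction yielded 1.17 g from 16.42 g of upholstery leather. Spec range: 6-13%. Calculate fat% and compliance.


Fat% = 1.17 / 16.42 x 100 = 7.1%
Spec range: 6-13%
Compliant: Yes


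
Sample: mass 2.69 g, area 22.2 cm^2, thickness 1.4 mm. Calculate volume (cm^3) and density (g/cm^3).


Volume = 3.108 cm^3
Density = 0.866 g/cm^3


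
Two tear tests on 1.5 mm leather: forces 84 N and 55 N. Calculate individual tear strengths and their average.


Tear 1 = 84 / 1.5 = 56.0 N/mm
Tear 2 = 55 / 1.5 = 36.7 N/mm
Average = (56.0 + 36.7) / 2 = 46.4 N/mm


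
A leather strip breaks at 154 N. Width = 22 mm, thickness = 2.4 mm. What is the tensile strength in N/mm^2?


2.92 N/mm^2

Cross-sectional area = 22 x 2.4 = 52.8 mm^2
Tensile strength = 154 / 52.8 = 2.92 N/mm^2


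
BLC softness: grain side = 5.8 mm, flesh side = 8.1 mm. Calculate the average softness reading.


6.95 mm

Average = (5.8 + 8.1) / 2
Average = 6.95 mm


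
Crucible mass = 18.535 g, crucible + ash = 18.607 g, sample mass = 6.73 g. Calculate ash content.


Ash mass = 0.072 g
Ash content = 1.07%

Ash mass = 18.607 - 18.535 = 0.072 g
Ash% = 0.072 / 6.73 x 100 = 1.07%


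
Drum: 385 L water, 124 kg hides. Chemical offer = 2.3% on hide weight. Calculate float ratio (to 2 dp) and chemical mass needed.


Float ratio = 385 / 124 = 3.10
Chemical = 124 x 2.3 / 100 = 2.852 kg


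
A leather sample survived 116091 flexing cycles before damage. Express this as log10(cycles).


5.06


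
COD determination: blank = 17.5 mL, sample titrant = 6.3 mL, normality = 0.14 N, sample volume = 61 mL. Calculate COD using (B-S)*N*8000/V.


COD = (17.5 - 6.3) x 0.14 x 8000 / 61
COD = 11.2 x 0.14 x 8000 / 61
COD = 205.6 mg/L


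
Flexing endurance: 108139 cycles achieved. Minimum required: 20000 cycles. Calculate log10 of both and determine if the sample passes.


Achieved: log10 = 5.03
Required: log10 = 4.30
Passes: Yes


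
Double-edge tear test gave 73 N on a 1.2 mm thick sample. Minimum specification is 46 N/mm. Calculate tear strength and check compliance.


Tear strength = 60.8 N/mm
Compliant: Yes

Tear strength = 73 / 1.2 = 60.8 N/mm
Required minimum = 46 N/mm
Compliant: Yes


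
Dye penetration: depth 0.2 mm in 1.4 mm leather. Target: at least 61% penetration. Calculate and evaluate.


Penetration = 14.3%
Meets target: No


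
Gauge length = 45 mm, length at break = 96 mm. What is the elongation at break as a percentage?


113.3%

Extension = 96 - 45 = 51 mm
Elongation = 51 / 45 x 100 = 113.3%


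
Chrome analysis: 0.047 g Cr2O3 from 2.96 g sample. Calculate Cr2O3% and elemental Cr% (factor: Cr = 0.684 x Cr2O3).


Cr2O3% = 0.047 / 2.96 x 100 = 1.59%
Cr% = 1.59 x 0.684 = 1.09%


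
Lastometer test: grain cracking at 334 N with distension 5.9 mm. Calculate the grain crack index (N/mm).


56.6 N/mm

Grain crack index = force / distension
Index = 334 / 5.9 = 56.6 N/mm


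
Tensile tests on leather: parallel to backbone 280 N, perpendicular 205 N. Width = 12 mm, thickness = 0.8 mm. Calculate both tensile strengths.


Parallel = 29.17 N/mm^2
Perpendicular = 21.35 N/mm^2

Area = 12 x 0.8 = 9.6 mm^2
TS (parallel) = 280 / 9.6 = 29.17 N/mm^2
TS (perpendicular) = 205 / 9.6 = 21.35 N/mm^2


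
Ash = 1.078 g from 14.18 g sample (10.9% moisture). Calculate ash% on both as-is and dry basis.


As-is ash = 7.60%
Dry-basis ash = 8.53%

As-is ash% = 1.078 / 14.18 x 100 = 7.60%
Dry mass = 14.18 x (100 - 10.9) / 100 = 12.63438 g
Dry-basis ash% = 1.078 / 12.63438 x 100 = 8.53%


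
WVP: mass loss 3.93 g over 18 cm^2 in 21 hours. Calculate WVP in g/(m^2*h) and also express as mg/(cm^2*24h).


WVP = 3.93 / (18 x 21) x 10000 = 103.97 g/(m^2*h)
Mass loss in mg = 3.93 x 1000 = 3930 mg
Per cm^2 per 24h in mg: 3930 x 24 / (18 x 21) = 94320 / 378 = 249.52 mg/(cm^2*24h)


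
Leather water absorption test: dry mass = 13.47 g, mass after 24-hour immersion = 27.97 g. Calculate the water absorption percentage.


Water absorbed = 27.97 - 13.47 = 14.50 g
WA% = 14.50 / 13.47 x 100 = 107.6%


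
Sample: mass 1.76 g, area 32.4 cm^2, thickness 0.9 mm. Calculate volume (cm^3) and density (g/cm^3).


Volume = 2.916 cm^3
Density = 0.604 g/cm^3

Thickness in cm = 0.9 / 10 = 0.09 cm
Volume = 32.4 x 0.09 = 2.916 cm^3
Density = 1.76 / 2.916 = 0.604 g/cm^3


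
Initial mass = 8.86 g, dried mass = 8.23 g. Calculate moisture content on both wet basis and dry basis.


Moisture lost = 8.86 - 8.23 = 0.63 g
Wet basis MC = 0.63 / 8.86 x 100 = 7.1%
Dry basis MC = 0.63 / 8.23 x 100 = 7.7%


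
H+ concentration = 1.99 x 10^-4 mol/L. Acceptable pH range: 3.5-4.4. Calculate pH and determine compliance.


pH = 3.70
Compliant: Yes

pH = -log10(1.99 x 10^-4) = 3.70
Range: 3.5 to 4.4
Compliant: Yes


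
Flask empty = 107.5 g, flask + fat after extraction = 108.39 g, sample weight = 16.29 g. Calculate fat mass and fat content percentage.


Fat mass = 0.89 g
Fat content = 5.5%


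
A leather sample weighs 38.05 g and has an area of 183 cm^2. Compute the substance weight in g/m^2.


Substance weight = mass / area x 10000
SW = 38.05 / 183 x 10000
SW = 2079.2 g/m^2


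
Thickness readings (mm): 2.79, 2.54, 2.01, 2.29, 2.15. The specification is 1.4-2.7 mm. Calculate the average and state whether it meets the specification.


Average = 2.36 mm
Within specification: Yes

Sum = 11.78
Average = 11.78 / 5 = 2.36 mm
Specification range: 1.4 to 2.7 mm
Within spec: Yes


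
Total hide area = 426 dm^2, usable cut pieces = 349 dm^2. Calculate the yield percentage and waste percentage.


Yield = 81.9%
Waste = 18.1%

Yield = 349 / 426 x 100 = 81.9%
Waste = 426 - 349 = 77 dm^2
Waste% = 100 - 81.9 = 18.1%


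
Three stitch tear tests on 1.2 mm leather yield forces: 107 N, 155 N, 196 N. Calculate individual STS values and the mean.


STS1 = 89.2 N/mm
STS2 = 129.2 N/mm
STS3 = 163.3 N/mm
Mean = 127.2 N/mm

STS1 = 107 / 1.2 = 89.2 N/mm
STS2 = 155 / 1.2 = 129.2 N/mm
STS3 = 196 / 1.2 = 163.3 N/mm
Mean = (89.2 + 129.2 + 163.3) / 3 = 127.2 N/mm


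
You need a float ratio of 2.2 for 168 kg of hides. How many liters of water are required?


Water = hide weight x target ratio
Water = 168 x 2.2 = 369.6 L


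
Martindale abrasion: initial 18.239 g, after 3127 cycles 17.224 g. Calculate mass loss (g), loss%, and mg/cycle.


Mass loss = 1.015 g
Loss = 5.56%
Rate = 0.325 mg/cycle

Loss = 18.239 - 17.224 = 1.015 g
Loss% = 1.015 / 18.239 x 100 = 5.56%
Rate = 1.015 / 3127 x 1000 = 0.325 mg/cycle


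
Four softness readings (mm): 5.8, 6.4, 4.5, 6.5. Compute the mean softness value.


Sum = 5.8 + 6.4 + 4.5 + 6.5
Mean = 23.2 / 4 = 5.80 mm


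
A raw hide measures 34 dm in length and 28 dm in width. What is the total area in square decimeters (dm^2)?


Area = length x width
Area = 34 x 28 = 952 dm^2


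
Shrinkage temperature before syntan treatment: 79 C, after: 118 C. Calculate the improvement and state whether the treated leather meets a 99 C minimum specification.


Improvement = 39 C
Meets 99 C spec: Yes

Improvement = 118 - 79 = 39 C
Spec check: 118 C >= 99 C? Yes


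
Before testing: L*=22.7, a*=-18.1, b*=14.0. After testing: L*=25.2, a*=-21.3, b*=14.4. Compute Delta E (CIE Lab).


Delta E = 4.08

dL = 25.2 - 22.7 = 2.5
da = -21.3 - (-18.1) = -3.2
db = 14.4 - 14.0 = 0.4
dE = sqrt((2.5)^2 + (-3.2)^2 + (0.4)^2) = 4.08


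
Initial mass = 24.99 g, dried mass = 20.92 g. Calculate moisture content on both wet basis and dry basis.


Moisture lost = 24.99 - 20.92 = 4.07 g
Wet basis MC = 4.07 / 24.99 x 100 = 16.3%
Dry basis MC = 4.07 / 20.92 x 100 = 19.5%


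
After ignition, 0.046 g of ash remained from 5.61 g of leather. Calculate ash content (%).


Ash% = 0.046 / 5.61 x 100
Ash% = 0.82%


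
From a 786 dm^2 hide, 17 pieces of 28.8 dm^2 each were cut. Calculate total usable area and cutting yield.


Total usable = 17 x 28.8 = 489.6 dm^2
Yield = 489.6 / 786 x 100 = 62.3%


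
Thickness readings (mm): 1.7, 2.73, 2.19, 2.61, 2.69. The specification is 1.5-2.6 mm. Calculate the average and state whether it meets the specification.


Sum = 11.92
Average = 11.92 / 5 = 2.38 mm
Specification range: 1.5 to 2.6 mm
Within spec: Yes


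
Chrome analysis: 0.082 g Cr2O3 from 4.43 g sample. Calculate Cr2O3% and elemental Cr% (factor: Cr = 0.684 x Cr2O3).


Cr2O3% = 0.082 / 4.43 x 100 = 1.85%
Cr% = 1.85 x 0.684 = 1.27%


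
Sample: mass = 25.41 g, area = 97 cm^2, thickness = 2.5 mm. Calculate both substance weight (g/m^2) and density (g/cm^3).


SW = 25.41 / 97 x 10000 = 2619.6 g/m^2
Volume = 97 x 2.5 / 10 = 24.25 cm^3
Density = 25.41 / 24.25 = 1.048 g/cm^3


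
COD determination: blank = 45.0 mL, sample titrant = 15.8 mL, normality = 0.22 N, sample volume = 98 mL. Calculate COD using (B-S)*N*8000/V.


524.4 mg/L

COD = (45.0 - 15.8) x 0.22 x 8000 / 98
COD = 29.2 x 0.22 x 8000 / 98
COD = 524.4 mg/L


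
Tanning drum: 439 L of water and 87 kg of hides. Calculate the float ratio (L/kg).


5.0


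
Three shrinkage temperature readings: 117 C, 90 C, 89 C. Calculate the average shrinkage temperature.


Average = (117 + 90 + 89) / 3
Average = 296 / 3 = 98.7 C


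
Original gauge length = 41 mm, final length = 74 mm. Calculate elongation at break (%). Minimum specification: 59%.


Elongation = 80.5%
Meets spec: Yes

Extension = 74 - 41 = 33 mm
Elongation = 33 / 41 x 100 = 80.5%
Minimum required: 59%
Meets specification: Yes


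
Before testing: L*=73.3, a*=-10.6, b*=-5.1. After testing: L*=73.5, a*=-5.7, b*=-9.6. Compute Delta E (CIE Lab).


dL = 73.5 - 73.3 = 0.2
da = -5.7 - (-10.6) = 4.9
db = -9.6 - (-5.1) = -4.5
dE = sqrt((0.2)^2 + (4.9)^2 + (-4.5)^2) = 6.66


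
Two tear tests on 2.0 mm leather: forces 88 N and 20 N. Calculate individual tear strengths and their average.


Tear 1 = 44.0 N/mm
Tear 2 = 10.0 N/mm
Average = 27.0 N/mm


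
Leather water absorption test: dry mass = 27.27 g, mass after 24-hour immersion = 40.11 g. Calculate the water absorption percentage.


47.1%


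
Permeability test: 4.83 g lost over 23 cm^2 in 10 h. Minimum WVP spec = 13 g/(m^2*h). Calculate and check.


WVP = 210.00 g/(m^2*h)
Meets specification: Yes

WVP = 4.83 / (23 x 10) x 10000 = 210.00 g/(m^2*h)
Minimum: 13 g/(m^2*h)
Meets spec: Yes


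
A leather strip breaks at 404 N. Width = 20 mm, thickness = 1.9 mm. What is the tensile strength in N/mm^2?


10.63 N/mm^2


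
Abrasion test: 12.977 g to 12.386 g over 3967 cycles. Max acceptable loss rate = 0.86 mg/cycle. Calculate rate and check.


Rate = 0.149 mg/cycle
Passes: Yes


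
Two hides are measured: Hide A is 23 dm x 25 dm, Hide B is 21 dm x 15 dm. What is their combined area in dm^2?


Hide A area = 23 x 25 = 575 dm^2
Hide B area = 21 x 15 = 315 dm^2
Total = 575 + 315 = 890 dm^2


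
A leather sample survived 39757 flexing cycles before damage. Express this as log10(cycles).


4.60


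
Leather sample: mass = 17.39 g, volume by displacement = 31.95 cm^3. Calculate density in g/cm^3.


0.544 g/cm^3

Density = mass / volume
Density = 17.39 / 31.95 = 0.544 g/cm^3


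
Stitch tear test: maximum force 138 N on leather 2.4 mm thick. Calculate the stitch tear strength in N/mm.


Stitch tear strength = force / thickness
STS = 138 / 2.4 = 57.5 N/mm


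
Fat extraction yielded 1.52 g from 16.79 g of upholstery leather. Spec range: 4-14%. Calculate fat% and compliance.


Fat% = 1.52 / 16.79 x 100 = 9.1%
Spec range: 4-14%
Compliant: Yes


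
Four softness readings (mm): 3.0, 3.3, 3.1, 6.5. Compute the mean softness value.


Sum = 3.0 + 3.3 + 3.1 + 6.5
Mean = 15.9 / 4 = 3.98 mm


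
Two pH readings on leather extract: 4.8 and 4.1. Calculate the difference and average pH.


Difference = |4.8 - 4.1| = 0.7
Average = (4.8 + 4.1) / 2 = 4.45


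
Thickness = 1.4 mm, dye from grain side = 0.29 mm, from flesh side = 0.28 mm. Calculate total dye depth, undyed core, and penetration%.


Total dyed = 0.29 + 0.28 = 0.57 mm
Undyed core = 1.4 - 0.57 = 0.83 mm
Penetration = 0.57 / 1.4 x 100 = 40.7%


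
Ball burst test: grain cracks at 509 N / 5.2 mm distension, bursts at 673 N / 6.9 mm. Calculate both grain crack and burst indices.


Crack index = 509 / 5.2 = 97.9 N/mm
Burst index = 673 / 6.9 = 97.5 N/mm


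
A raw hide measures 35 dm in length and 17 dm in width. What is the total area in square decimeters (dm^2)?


Area = length x width
Area = 35 x 17 = 595 dm^2


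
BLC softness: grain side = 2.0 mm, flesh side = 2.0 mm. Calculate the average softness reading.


Average = (2.0 + 2.0) / 2
Average = 2.00 mm


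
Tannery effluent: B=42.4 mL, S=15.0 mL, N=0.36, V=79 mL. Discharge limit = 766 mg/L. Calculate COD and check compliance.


COD = 998.9 mg/L
Compliant: No

COD = (42.4 - 15.0) x 0.36 x 8000 / 79 = 998.9 mg/L
Limit: 766 mg/L
Compliant: No


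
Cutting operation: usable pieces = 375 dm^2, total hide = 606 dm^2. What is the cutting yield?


61.9%

Yield = usable / total x 100
Yield = 375 / 606 x 100 = 61.9%


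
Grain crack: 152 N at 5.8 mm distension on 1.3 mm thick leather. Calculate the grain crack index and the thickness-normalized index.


Crack index = 152 / 5.8 = 26.2 N/mm
Normalized = 26.2 / 1.3 = 20.2 N/mm per mm


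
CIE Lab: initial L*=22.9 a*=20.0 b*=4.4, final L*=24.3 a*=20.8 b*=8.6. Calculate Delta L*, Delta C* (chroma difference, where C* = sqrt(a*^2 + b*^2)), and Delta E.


Delta L* = 1.4
Delta C* = 2.03
Delta E = 4.50

Delta L* = 24.3 - 22.9 = 1.4
C1* = sqrt((20.0)^2 + (4.4)^2) = 20.478
C2* = sqrt((20.8)^2 + (8.6)^2) = 22.508
Delta C* = 22.508 - 20.478 = 2.03
Delta E = sqrt((1.4)^2 + (0.8)^2 + (4.2)^2) = 4.50


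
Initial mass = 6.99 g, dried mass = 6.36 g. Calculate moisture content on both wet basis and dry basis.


Moisture lost = 6.99 - 6.36 = 0.63 g
Wet basis MC = 0.63 / 6.99 x 100 = 9.0%
Dry basis MC = 0.63 / 6.36 x 100 = 9.9%


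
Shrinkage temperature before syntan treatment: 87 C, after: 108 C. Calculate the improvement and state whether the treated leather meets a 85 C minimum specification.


Improvement = 21 C
Meets 85 C spec: Yes

Improvement = 108 - 87 = 21 C
Spec check: 108 C >= 85 C? Yes


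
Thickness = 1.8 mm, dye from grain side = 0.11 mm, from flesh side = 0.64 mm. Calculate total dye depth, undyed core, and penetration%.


Total dyed = 0.11 + 0.64 = 0.75 mm
Undyed core = 1.8 - 0.75 = 1.05 mm
Penetration = 0.75 / 1.8 x 100 = 41.7%


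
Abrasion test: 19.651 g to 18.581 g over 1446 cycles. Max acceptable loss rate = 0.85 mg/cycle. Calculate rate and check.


Loss = 19.651 - 18.581 = 1.070 g
Rate = 1.070 g / 1446 cycles x 1000 = 0.740 mg/cycle
Max = 0.85 mg/cycle
Passes: Yes


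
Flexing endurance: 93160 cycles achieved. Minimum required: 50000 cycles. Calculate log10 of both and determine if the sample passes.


log10(93160) = 4.97
log10(50000) = 4.70
Passes: Yes


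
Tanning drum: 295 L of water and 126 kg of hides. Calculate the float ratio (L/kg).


Float ratio = water / hide weight
Ratio = 295 / 126 = 2.3


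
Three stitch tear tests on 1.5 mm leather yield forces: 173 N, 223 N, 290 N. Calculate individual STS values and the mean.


STS1 = 115.3 N/mm
STS2 = 148.7 N/mm
STS3 = 193.3 N/mm
Mean = 152.4 N/mm

STS1 = 173 / 1.5 = 115.3 N/mm
STS2 = 223 / 1.5 = 148.7 N/mm
STS3 = 290 / 1.5 = 193.3 N/mm
Mean = (115.3 + 148.7 + 193.3) / 3 = 152.4 N/mm


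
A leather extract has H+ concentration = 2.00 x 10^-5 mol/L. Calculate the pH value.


pH = -log10[H+]
pH = -log10(2.00 x 10^-5) = 4.70


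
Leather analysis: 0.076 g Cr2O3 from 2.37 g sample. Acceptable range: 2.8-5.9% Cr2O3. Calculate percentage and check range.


Cr2O3 = 3.21%
Within range: Yes


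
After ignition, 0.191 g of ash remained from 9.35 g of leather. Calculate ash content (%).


Ash% = 0.191 / 9.35 x 100
Ash% = 2.04%


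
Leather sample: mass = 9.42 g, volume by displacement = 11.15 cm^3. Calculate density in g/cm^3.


0.845 g/cm^3

Density = mass / volume
Density = 9.42 / 11.15 = 0.845 g/cm^3


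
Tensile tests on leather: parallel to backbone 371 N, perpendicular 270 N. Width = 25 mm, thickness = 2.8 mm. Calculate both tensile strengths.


Area = 25 x 2.8 = 70.0 mm^2
TS (parallel) = 371 / 70.0 = 5.30 N/mm^2
TS (perpendicular) = 270 / 70.0 = 3.86 N/mm^2


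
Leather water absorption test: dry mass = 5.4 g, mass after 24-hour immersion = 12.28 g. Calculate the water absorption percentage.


127.4%


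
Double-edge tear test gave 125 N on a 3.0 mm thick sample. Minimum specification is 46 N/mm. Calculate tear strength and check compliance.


Tear strength = 41.7 N/mm
Compliant: No

Tear strength = 125 / 3.0 = 41.7 N/mm
Required minimum = 46 N/mm
Compliant: No


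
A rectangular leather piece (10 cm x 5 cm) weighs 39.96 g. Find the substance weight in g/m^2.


Area = 10 x 5 = 50 cm^2
SW = 39.96 / 50 x 10000 = 7992.0 g/m^2


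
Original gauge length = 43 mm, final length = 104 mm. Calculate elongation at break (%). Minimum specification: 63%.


Extension = 104 - 43 = 61 mm
Elongation = 61 / 43 x 100 = 141.9%
Minimum required: 63%
Meets specification: Yes


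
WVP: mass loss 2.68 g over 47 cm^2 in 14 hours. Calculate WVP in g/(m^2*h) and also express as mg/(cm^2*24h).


WVP = 40.73 g/(m^2*h)
Daily rate = 97.75 mg/(cm^2*24h)

WVP = 2.68 / (47 x 14) x 10000 = 40.73 g/(m^2*h)
Mass loss in mg = 2.68 x 1000 = 2680 mg
Per cm^2 per 24h in mg: 2680 x 24 / (47 x 14) = 64320 / 658 = 97.75 mg/(cm^2*24h)


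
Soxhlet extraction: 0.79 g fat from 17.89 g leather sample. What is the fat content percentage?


4.4%


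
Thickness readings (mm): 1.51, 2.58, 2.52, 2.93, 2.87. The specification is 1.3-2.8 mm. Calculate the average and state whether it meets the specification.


Sum = 12.41
Average = 12.41 / 5 = 2.48 mm
Specification range: 1.3 to 2.8 mm
Within spec: Yes


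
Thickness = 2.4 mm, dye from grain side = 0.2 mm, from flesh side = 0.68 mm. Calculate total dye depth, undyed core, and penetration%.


Total dyed = 0.2 + 0.68 = 0.88 mm
Undyed core = 2.4 - 0.88 = 1.52 mm
Penetration = 0.88 / 2.4 x 100 = 36.7%


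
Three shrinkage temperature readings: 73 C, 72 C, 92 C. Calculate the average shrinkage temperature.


Average = (73 + 72 + 92) / 3
Average = 237 / 3 = 79.0 C


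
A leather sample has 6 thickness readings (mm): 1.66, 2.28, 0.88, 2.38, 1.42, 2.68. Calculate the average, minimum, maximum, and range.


Average = 1.88 mm
Min = 0.88 mm
Max = 2.68 mm
Range = 1.80 mm

Sum = 11.30
Average = 11.30 / 6 = 1.88 mm
Minimum = 0.88 mm
Maximum = 2.68 mm
Range = 2.68 - 0.88 = 1.80 mm


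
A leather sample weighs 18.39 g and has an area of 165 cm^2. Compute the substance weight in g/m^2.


1114.5 g/m^2

Substance weight = mass / area x 10000
SW = 18.39 / 165 x 10000
SW = 1114.5 g/m^2


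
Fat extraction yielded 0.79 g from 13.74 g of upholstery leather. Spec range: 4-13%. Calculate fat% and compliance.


Fat% = 0.79 / 13.74 x 100 = 5.7%
Spec range: 4-13%
Compliant: Yes


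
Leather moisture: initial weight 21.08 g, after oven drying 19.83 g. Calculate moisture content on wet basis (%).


Moisture = 21.08 - 19.83 = 1.25 g
MC = 1.25 / 21.08 x 100 = 5.9%


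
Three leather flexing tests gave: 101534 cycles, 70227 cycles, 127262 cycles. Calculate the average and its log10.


Average = (101534 + 70227 + 127262) / 3 = 99674 cycles
log10(99674) = 5.00


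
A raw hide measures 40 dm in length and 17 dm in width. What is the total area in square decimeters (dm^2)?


Area = length x width
Area = 40 x 17 = 680 dm^2


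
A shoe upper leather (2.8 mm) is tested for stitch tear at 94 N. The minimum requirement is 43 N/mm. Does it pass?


STS = 33.6 N/mm
Passes: No


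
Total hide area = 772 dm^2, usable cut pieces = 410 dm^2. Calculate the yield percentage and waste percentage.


Yield = 410 / 772 x 100 = 53.1%
Waste = 772 - 410 = 362 dm^2
Waste% = 100 - 53.1 = 46.9%


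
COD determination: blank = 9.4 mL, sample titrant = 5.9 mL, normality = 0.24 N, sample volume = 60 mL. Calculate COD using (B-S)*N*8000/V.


112.0 mg/L

COD = (9.4 - 5.9) x 0.24 x 8000 / 60
COD = 3.5 x 0.24 x 8000 / 60
COD = 112.0 mg/L


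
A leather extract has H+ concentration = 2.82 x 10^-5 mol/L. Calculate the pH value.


pH = -log10[H+]
pH = -log10(2.82 x 10^-5) = 4.55


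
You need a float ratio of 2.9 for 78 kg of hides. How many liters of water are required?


Water = hide weight x target ratio
Water = 78 x 2.9 = 226.2 L


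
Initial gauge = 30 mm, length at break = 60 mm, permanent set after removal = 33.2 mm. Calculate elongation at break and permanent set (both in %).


Elongation at break = (60 - 30) / 30 x 100 = 100.0%
Permanent set = (33.2 - 30) / 30 x 100 = 10.7%


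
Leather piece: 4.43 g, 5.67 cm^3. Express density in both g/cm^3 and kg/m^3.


Density = 4.43 / 5.67 = 0.781 g/cm^3
Convert: 0.781 x 1000 = 781 kg/m^3


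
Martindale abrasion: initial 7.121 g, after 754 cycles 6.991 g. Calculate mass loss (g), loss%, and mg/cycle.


Loss = 7.121 - 6.991 = 0.130 g
Loss% = 0.130 / 7.121 x 100 = 1.83%
Rate = 0.130 / 754 x 1000 = 0.172 mg/cycle


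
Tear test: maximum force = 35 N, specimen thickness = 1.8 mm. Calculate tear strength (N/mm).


19.4 N/mm


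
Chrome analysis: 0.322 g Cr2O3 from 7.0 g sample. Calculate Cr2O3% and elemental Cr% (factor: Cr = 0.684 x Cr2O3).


Cr2O3 = 4.60%
Cr = 3.15%

Cr2O3% = 0.322 / 7.0 x 100 = 4.60%
Cr% = 4.60 x 0.684 = 3.15%


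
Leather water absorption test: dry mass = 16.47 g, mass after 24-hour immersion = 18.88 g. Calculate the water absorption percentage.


14.6%

Water absorbed = 18.88 - 16.47 = 2.41 g
WA% = 2.41 / 16.47 x 100 = 14.6%


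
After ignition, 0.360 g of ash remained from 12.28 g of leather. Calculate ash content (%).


Ash% = 0.360 / 12.28 x 100
Ash% = 2.93%


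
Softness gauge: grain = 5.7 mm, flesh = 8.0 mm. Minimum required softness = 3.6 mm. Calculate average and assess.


Average = (5.7 + 8.0) / 2 = 6.85 mm
Minimum = 3.6 mm
Meets requirement: Yes


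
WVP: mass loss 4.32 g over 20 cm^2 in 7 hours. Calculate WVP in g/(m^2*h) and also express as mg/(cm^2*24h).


WVP = 308.57 g/(m^2*h)
Daily rate = 740.57 mg/(cm^2*24h)

WVP = 4.32 / (20 x 7) x 10000 = 308.57 g/(m^2*h)
Mass loss in mg = 4.32 x 1000 = 4320 mg
Per cm^2 per 24h in mg: 4320 x 24 / (20 x 7) = 103680 / 140 = 740.57 mg/(cm^2*24h)


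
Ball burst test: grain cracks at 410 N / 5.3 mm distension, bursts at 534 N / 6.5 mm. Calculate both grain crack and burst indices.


Crack index = 410 / 5.3 = 77.4 N/mm
Burst index = 534 / 6.5 = 82.2 N/mm


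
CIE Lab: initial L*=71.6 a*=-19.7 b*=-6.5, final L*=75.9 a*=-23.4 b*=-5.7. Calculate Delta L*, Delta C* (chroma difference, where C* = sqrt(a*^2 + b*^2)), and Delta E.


Delta L* = 4.3
Delta C* = 3.34
Delta E = 5.73
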